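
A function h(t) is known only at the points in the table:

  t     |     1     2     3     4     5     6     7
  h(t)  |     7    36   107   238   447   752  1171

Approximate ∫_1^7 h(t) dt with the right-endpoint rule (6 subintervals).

2751

Δt = 1.
Sum = 1·[36 + 107 + 238 + 447 + 752 + 1171] = 2751.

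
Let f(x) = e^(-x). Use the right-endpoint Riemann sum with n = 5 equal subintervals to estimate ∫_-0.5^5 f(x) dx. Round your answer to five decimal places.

Δx = (5 − (-0.5))/5 = 1.1.
Right endpoints: 0.6, 1.7, 2.8, 3.9, 5.
f(0.6) ≈ 0.54881, f(1.7) ≈ 0.18268, f(2.8) ≈ 0.06081, f(3.9) ≈ 0.02024, f(5) ≈ 0.00674.
Sum = Δx · [f(0.6) + f(1.7) + f(2.8) + f(3.9) + f(5)].
Sum ≈ 0.90121.

0.90121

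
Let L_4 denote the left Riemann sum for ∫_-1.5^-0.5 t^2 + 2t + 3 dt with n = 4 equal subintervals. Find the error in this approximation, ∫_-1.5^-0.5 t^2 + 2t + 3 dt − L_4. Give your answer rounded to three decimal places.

-0.010

Exact integral: ∫_-1.5^-0.5 f(t) dt ≈ 2.08333.
L_4 = 2.09375.
Error ≈ 2.08333 − 2.09375 ≈ -0.010.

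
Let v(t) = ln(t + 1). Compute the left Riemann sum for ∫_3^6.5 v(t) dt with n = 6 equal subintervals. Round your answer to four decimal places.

Δt = (6.5 − 3)/6 = 7/12.
Left endpoints: 3, 43/12, 25/6, 4.75, 16/3, 71/12.
v(3) ≈ 1.3863, v(43/12) ≈ 1.5224, v(25/6) ≈ 1.6422, v(4.75) ≈ 1.7492, v(16/3) ≈ 1.8458, v(71/12) ≈ 1.9339.
Sum = Δt · [v(3) + v(43/12) + v(25/6) + ...].
Sum ≈ 5.8799.

5.8799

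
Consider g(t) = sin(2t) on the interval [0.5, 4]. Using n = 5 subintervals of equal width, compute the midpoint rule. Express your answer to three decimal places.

0.373

Δt = (4 − 0.5)/5 = 0.7.
Midpoints: 0.85, 1.55, 2.25, 2.95, 3.65.
g(0.85) ≈ 0.992, g(1.55) ≈ 0.042, g(2.25) ≈ -0.978, g(2.95) ≈ -0.374, g(3.65) ≈ 0.850.
Sum = Δt · [g(0.85) + g(1.55) + g(2.25) + g(2.95) + g(3.65)].
Sum ≈ 0.373.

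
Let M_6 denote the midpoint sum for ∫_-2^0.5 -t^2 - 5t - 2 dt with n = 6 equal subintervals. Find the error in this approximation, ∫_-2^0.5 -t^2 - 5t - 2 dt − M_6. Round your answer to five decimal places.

Exact integral: ∫_-2^0.5 f(t) dt ≈ 1.6666667.
M_6 ≈ 1.7028356.
Error ≈ 1.6666667 − 1.7028356 ≈ -0.03617.

-0.03617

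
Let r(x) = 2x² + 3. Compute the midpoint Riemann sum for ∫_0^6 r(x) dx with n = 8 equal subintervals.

161.4375

Δx = (6 − 0)/8 = 0.75.
Midpoints: 0.375, 1.125, 1.875, 2.625, 3.375, 4.125, 4.875, 5.625.
r(0.375) = 3.28125, r(1.125) = 5.53125, r(1.875) = 10.03125, r(2.625) = 16.78125, r(3.375) = 25.78125, r(4.125) = 37.03125, r(4.875) = 50.53125, r(5.625) = 66.28125.
Sum = Δx · [r(0.375) + r(1.125) + r(1.875) + ...].
Sum = 161.4375.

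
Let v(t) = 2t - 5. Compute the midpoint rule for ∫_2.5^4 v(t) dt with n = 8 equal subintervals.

2.25

Δt = (4 − 2.5)/8 = 0.1875.
Midpoints: 2.59375, 2.78125, 2.96875, 3.15625, 3.34375, 3.53125, 3.71875, 3.90625.
v(2.59375) = 0.1875, v(2.78125) = 0.5625, v(2.96875) = 0.9375, v(3.15625) = 1.3125, v(3.34375) = 1.6875, v(3.53125) = 2.0625, v(3.71875) = 2.4375, v(3.90625) = 2.8125.
Sum = Δt · [v(2.59375) + v(2.78125) + v(2.96875) + ...].
Sum = 2.25.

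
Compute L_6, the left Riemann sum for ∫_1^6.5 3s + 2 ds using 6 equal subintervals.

65.3125

Δs = (6.5 − 1)/6 = 11/12.
Left endpoints: 1, 23/12, 17/6, 3.75, 14/3, 67/12.
f(1) = 5, f(23/12) = 7.75, f(17/6) = 10.5, f(3.75) = 13.25, f(14/3) = 16, f(67/12) = 18.75.
Sum = Δs · [f(1) + f(23/12) + f(17/6) + ...].
Sum = 65.3125.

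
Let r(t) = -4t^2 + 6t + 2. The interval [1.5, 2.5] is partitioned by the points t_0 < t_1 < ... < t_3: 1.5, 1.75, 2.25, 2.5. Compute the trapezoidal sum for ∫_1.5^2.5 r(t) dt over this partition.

Subinterval widths: 0.25, 0.5, 0.25.
r(1.5) = 2, r(1.75) = 0.25, r(2.25) = -4.75, r(2.5) = -8.
On each subinterval the trapezoid contributes (Δt_i/2)·[r(t_{i-1}) + r(t_i)].
Sum = -2.4375.

-2.4375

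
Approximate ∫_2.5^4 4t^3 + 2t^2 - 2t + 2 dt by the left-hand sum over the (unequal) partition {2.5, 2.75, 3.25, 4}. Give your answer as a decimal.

180.859375

Subinterval widths: 0.25, 0.5, 0.75.
Left endpoints: 2.5, 2.75, 3.25.
f(2.5) = 72, f(2.75) = 94.8125, f(3.25) = 153.9375.
Sum = Σ Δt_i · f(t_i).
Sum = 180.859375.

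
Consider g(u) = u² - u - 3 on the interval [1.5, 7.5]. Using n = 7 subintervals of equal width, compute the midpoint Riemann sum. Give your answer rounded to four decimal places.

Δu = (7.5 − 1.5)/7 = 6/7.
Midpoints: 27/14, 39/14, 51/14, 4.5, 75/14, 87/14, 99/14.
g(27/14) = -237/196, g(39/14) = 387/196, g(51/14) = 1299/196, g(4.5) = 12.75, g(75/14) = 3987/196, g(87/14) = 5763/196, g(99/14) = 7827/196.
Sum = Δu · [g(27/14) + g(39/14) + g(51/14) + ...].
Sum ≈ 94.1327.

94.1327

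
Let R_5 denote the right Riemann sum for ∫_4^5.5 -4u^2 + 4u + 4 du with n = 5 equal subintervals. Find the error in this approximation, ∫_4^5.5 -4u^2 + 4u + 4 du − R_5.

Exact integral: ∫_4^5.5 f(u) du = -102.
R_5 = -109.74.
Error = -102 − (-109.74) = 7.74.

7.74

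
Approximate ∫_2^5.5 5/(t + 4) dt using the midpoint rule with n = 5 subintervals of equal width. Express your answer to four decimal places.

Δt = (5.5 − 2)/5 = 0.7.
Midpoints: 2.35, 3.05, 3.75, 4.45, 5.15.
f(2.35) = 100/127, f(3.05) = 100/141, f(3.75) = 20/31, f(4.45) = 100/169, f(5.15) = 100/183.
Sum = Δt · [f(2.35) + f(3.05) + f(3.75) + f(4.45) + f(5.15)].
Sum ≈ 2.2960.

2.2960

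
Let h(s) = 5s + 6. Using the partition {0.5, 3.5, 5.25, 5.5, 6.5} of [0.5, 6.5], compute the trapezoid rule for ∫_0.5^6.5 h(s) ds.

141

Subinterval widths: 3, 1.75, 0.25, 1.
h(0.5) = 8.5, h(3.5) = 23.5, h(5.25) = 32.25, h(5.5) = 33.5, h(6.5) = 38.5.
On each subinterval the trapezoid contributes (Δs_i/2)·[h(s_{i-1}) + h(s_i)].
Sum = 141.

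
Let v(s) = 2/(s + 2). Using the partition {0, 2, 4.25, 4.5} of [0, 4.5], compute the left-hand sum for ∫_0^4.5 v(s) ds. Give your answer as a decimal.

3.205

Subinterval widths: 2, 2.25, 0.25.
Left endpoints: 0, 2, 4.25.
v(0) = 1, v(2) = 0.5, v(4.25) = 0.32.
Sum = Σ Δs_i · v(s_i).
Sum = 3.205.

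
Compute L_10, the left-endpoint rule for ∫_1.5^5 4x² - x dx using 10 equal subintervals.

Δx = (5 − 1.5)/10 = 0.35.
Left endpoints: 1.5, 1.85, 2.2, 2.55, 2.9, 3.25, 3.6, 3.95, 4.3, 4.65.
f(1.5) = 7.5, f(1.85) = 11.84, f(2.2) = 17.16, f(2.55) = 23.46, f(2.9) = 30.74, f(3.25) = 39, f(3.6) = 48.24, f(3.95) = 58.46, f(4.3) = 69.66, f(4.65) = 81.84.
Sum = Δx · [f(1.5) + f(1.85) + f(2.2) + ...].
Sum = 135.765.

135.765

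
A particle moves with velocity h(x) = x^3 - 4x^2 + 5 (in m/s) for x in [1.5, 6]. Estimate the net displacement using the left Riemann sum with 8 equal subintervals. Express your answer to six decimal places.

41.622803

Δx = (6 − 1.5)/8 = 0.5625.
Left endpoints: 1.5, 2.0625, 2.625, 3.1875, 3.75, 4.3125, 4.875, 5.4375.
h(1.5) = -0.625, h(2.0625) = -13279/4096, h(2.625) = -2291/512, h(3.1875) = -13333/4096, h(3.75) = 1.484375, h(4.3125) = 44285/4096, h(4.875) = 13207/512, h(5.4375) = 194567/4096.
Sum = Δx · [h(1.5) + h(2.0625) + h(2.625) + ...].
Sum ≈ 41.622803.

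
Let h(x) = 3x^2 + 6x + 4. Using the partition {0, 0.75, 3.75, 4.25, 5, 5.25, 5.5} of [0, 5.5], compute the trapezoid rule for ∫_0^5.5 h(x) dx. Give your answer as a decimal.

Subinterval widths: 0.75, 3, 0.5, 0.75, 0.25, 0.25.
h(0) = 4, h(0.75) = 10.1875, h(3.75) = 68.6875, h(4.25) = 83.6875, h(5) = 109, h(5.25) = 118.1875, h(5.5) = 127.75.
On each subinterval the trapezoid contributes (Δx_i/2)·[h(x_{i-1}) + h(x_i)].
Sum = 293.125.

293.125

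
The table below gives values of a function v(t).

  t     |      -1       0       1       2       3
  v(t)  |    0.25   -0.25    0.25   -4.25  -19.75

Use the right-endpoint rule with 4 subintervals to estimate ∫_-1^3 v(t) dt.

Δt = 1.
Sum = 1·[(-0.25) + 0.25 + (-4.25) + (-19.75)] = -24.

-24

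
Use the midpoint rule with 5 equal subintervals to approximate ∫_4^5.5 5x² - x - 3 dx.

Δx = (5.5 − 4)/5 = 0.3.
Midpoints: 4.15, 4.45, 4.75, 5.05, 5.35.
f(4.15) = 78.9625, f(4.45) = 91.5625, f(4.75) = 105.0625, f(5.05) = 119.4625, f(5.35) = 134.7625.
Sum = Δx · [f(4.15) + f(4.45) + f(4.75) + f(5.05) + f(5.35)].
Sum = 158.94375.

158.94375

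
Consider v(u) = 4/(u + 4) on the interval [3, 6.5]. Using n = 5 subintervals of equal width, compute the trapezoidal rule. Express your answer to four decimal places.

1.6237

Δu = (6.5 − 3)/5 = 0.7.
v(3) = 4/7, v(3.7) = 40/77, v(4.4) = 10/21, v(5.1) = 40/91, v(5.8) = 20/49, v(6.5) = 8/21.
T_5 = (Δu/2)·[v(u_0) + 2v(u_1) + ... + 2v(u_{4}) + v(u_5)].
Sum ≈ 1.6237.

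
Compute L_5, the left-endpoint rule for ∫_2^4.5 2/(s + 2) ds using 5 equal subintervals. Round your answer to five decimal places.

1.02071

Δs = (4.5 − 2)/5 = 0.5.
Left endpoints: 2, 2.5, 3, 3.5, 4.
f(2) = 0.5, f(2.5) = 4/9, f(3) = 0.4, f(3.5) = 4/11, f(4) = 1/3.
Sum = Δs · [f(2) + f(2.5) + f(3) + f(3.5) + f(4)].
Sum ≈ 1.02071.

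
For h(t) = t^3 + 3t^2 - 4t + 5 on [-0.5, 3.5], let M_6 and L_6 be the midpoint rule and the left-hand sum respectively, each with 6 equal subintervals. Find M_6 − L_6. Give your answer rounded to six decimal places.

M_6 ≈ 75.38888889.
L_6 ≈ 57.72222222.
M_6 − L_6 ≈ 17.666667.

17.666667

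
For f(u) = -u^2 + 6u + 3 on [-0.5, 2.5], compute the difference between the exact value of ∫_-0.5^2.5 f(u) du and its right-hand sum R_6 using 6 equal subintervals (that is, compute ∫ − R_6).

Exact integral: ∫_-0.5^2.5 f(u) du = 21.75.
R_6 = 24.625.
Error = 21.75 − 24.625 = -2.875.

-2.875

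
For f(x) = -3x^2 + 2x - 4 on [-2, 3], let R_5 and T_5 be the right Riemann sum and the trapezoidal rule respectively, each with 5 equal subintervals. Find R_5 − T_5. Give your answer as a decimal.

R_5 = -55.
T_5 = -52.5.
R_5 − T_5 = -2.5.

-2.5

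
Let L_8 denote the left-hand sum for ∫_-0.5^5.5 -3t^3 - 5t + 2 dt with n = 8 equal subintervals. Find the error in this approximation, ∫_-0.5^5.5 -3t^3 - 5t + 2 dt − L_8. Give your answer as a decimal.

-185.90625

Exact integral: ∫_-0.5^5.5 f(t) dt = -749.25.
L_8 = -563.34375.
Error = -749.25 − (-563.34375) = -185.90625.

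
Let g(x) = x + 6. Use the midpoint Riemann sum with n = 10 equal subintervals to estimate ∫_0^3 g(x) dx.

Δx = (3 − 0)/10 = 0.3.
Midpoints: 0.15, 0.45, 0.75, 1.05, 1.35, 1.65, 1.95, 2.25, 2.55, 2.85.
g(0.15) = 6.15, g(0.45) = 6.45, g(0.75) = 6.75, g(1.05) = 7.05, g(1.35) = 7.35, g(1.65) = 7.65, g(1.95) = 7.95, g(2.25) = 8.25, g(2.55) = 8.55, g(2.85) = 8.85.
Sum = Δx · [g(0.15) + g(0.45) + g(0.75) + ...].
Sum = 22.5.

22.5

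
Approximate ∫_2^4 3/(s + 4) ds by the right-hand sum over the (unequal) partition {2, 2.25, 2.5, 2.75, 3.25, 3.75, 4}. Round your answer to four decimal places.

Subinterval widths: 0.25, 0.25, 0.25, 0.5, 0.5, 0.25.
Right endpoints: 2.25, 2.5, 2.75, 3.25, 3.75, 4.
f(2.25) = 0.48, f(2.5) = 6/13, f(2.75) = 4/9, f(3.25) = 12/29, f(3.75) = 12/31, f(4) = 0.375.
Sum = Σ Δs_i · f(s_i).
Sum ≈ 0.8407.

0.8407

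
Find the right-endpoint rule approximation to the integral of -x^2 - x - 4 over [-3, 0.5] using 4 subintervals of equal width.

Δx = (0.5 − (-3))/4 = 0.875.
Right endpoints: -2.125, -1.25, -0.375, 0.5.
f(-2.125) = -6.390625, f(-1.25) = -4.3125, f(-0.375) = -3.765625, f(0.5) = -4.75.
Sum = Δx · [f(-2.125) + f(-1.25) + f(-0.375) + f(0.5)].
Sum = -16.81640625.

-16.81640625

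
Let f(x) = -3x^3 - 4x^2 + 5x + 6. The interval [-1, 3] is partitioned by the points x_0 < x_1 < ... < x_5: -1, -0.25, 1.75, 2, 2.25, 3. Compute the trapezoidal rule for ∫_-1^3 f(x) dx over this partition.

-69.609375

Subinterval widths: 0.75, 2, 0.25, 0.25, 0.75.
f(-1) = 0, f(-0.25) = 4.546875, f(1.75) = -13.578125, f(2) = -24, f(2.25) = -37.171875, f(3) = -96.
On each subinterval the trapezoid contributes (Δx_i/2)·[f(x_{i-1}) + f(x_i)].
Sum = -69.609375.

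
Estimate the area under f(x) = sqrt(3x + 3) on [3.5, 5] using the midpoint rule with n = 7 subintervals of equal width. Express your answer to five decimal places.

Δx = (5 − 3.5)/7 = 3/14.
Midpoints: 101/28, 107/28, 113/28, 4.25, 125/28, 131/28, 137/28.
f(101/28) ≈ 3.71772, f(107/28) ≈ 3.80319, f(113/28) ≈ 3.88679, f(4.25) ≈ 3.96863, f(125/28) ≈ 4.04881, f(131/28) ≈ 4.12743, f(137/28) ≈ 4.20459.
Sum = Δx · [f(101/28) + f(107/28) + f(113/28) + ...].
Sum ≈ 5.94796.

5.94796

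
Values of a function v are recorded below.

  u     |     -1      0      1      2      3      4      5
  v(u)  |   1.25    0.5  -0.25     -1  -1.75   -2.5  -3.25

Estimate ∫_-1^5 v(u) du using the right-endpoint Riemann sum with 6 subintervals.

-8.25

Δu = 1.
Sum = 1·[0.5 + (-0.25) + (-1) + (-1.75) + (-2.5) + (-3.25)] = -8.25.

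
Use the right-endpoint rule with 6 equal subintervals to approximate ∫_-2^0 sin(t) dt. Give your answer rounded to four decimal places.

Δt = (0 − (-2))/6 = 1/3.
Right endpoints: -5/3, -4/3, -1, -2/3, -1/3, 0.
f(-5/3) ≈ -0.9954, f(-4/3) ≈ -0.9719, f(-1) ≈ -0.8415, f(-2/3) ≈ -0.6184, f(-1/3) ≈ -0.3272, f(0) ≈ 0.0000.
Sum = Δt · [f(-5/3) + f(-4/3) + f(-1) + ...].
Sum ≈ -1.2515.

-1.2515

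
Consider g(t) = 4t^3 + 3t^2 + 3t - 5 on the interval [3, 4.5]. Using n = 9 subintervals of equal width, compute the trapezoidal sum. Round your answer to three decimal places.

Δt = (4.5 − 3)/9 = 1/6.
g(3) = 139, g(19/6) = 17453/108, g(10/3) = 5035/27, g(3.5) = 213.75, g(11/3) = 6575/27, g(23/6) = 29797/108, g(4) = 311, g(25/6) = 37685/108, g(13/3) = 10525/27, g(4.5) = 433.75.
T_9 = (Δt/2)·[g(t_0) + 2g(t_1) + ... + 2g(t_{8}) + g(t_9)].
Sum ≈ 402.896.

402.896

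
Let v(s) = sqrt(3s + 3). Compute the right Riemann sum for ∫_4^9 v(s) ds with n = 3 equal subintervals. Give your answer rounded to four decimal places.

Δs = (9 − 4)/3 = 5/3.
Right endpoints: 17/3, 22/3, 9.
v(17/3) ≈ 4.4721, v(22/3) ≈ 5.0000, v(9) ≈ 5.4772.
Sum = Δs · [v(17/3) + v(22/3) + v(9)].
Sum ≈ 24.9156.

24.9156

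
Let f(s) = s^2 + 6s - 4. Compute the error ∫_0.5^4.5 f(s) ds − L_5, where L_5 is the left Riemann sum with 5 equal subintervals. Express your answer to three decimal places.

17.173

Exact integral: ∫_0.5^4.5 f(s) ds ≈ 74.33333.
L_5 = 57.16.
Error ≈ 74.33333 − 57.16 ≈ 17.173.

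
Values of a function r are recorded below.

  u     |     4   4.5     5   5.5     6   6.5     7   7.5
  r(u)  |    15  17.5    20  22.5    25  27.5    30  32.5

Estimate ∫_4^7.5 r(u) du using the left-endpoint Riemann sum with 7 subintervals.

Δu = 0.5.
Sum = 0.5·[15 + 17.5 + 20 + 22.5 + 25 + 27.5 + 30] = 78.75.

78.75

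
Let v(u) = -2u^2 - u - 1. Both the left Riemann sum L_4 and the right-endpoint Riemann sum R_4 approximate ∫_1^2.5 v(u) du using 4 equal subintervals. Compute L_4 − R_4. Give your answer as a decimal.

L_4 = -11.6953125.
R_4 = -16.1953125.
L_4 − R_4 = 4.5.

4.5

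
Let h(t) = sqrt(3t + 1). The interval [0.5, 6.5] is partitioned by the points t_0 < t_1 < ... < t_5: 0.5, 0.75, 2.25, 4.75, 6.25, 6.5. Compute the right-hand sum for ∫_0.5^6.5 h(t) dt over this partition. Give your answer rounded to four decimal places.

Subinterval widths: 0.25, 1.5, 2.5, 1.5, 0.25.
Right endpoints: 0.75, 2.25, 4.75, 6.25, 6.5.
h(0.75) ≈ 1.8028, h(2.25) ≈ 2.7839, h(4.75) ≈ 3.9051, h(6.25) ≈ 4.4441, h(6.5) ≈ 4.5277.
Sum = Σ Δt_i · h(t_i).
Sum ≈ 22.1874.

22.1874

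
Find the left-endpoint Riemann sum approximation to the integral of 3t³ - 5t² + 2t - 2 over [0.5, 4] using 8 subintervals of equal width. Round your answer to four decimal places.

Δt = (4 − 0.5)/8 = 0.4375.
Left endpoints: 0.5, 0.9375, 1.375, 1.8125, 2.25, 2.6875, 3.125, 3.5625.
f(0.5) = -1.875, f(0.9375) = -8387/4096, f(1.375) = -463/512, f(1.8125) = 12543/4096, f(2.25) = 11.359375, f(2.6875) = 104425/4096, f(3.125) = 24051/512, f(3.5625) = 316651/4096.
Sum = Δt · [f(0.5) + f(0.9375) + f(1.375) + ...].
Sum ≈ 69.7249.

69.7249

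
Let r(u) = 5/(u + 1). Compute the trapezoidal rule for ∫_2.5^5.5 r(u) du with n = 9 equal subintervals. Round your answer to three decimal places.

Δu = (5.5 − 2.5)/9 = 1/3.
r(2.5) = 10/7, r(17/6) = 30/23, r(19/6) = 1.2, r(3.5) = 10/9, r(23/6) = 30/29, r(25/6) = 30/31, r(4.5) = 10/11, r(29/6) = 6/7, r(31/6) = 30/37, r(5.5) = 10/13.
T_9 = (Δu/2)·[r(u_0) + 2r(u_1) + ... + 2r(u_{8}) + r(u_9)].
Sum ≈ 3.098.

3.098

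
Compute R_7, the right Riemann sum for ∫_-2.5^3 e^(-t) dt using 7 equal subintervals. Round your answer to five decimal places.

7.98413

Δt = (3 − (-2.5))/7 = 11/14.
Right endpoints: -12/7, -13/14, -1/7, 9/14, 10/7, 31/14, 3.
f(-12/7) ≈ 5.55271, f(-13/14) ≈ 2.53089, f(-1/7) ≈ 1.15356, f(9/14) ≈ 0.52579, f(10/7) ≈ 0.23965, f(31/14) ≈ 0.10923, f(3) ≈ 0.04979.
Sum = Δt · [f(-12/7) + f(-13/14) + f(-1/7) + ...].
Sum ≈ 7.98413.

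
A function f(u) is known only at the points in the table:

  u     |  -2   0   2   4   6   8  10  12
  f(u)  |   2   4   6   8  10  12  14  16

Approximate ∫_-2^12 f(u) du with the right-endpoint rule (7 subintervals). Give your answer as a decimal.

Δu = 2.
Sum = 2·[4 + 6 + 8 + 10 + 12 + 14 + 16] = 140.

140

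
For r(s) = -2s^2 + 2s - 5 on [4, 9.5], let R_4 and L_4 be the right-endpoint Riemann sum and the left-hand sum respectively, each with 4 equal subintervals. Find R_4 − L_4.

R_4 = -580.1640625.
L_4 = -391.1015625.
R_4 − L_4 = -189.0625.

-189.0625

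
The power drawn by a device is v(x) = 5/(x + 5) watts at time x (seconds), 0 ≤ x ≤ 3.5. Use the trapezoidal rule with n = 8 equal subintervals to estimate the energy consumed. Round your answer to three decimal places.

2.655

Δx = (3.5 − 0)/8 = 0.4375.
v(0) = 1, v(0.4375) = 80/87, v(0.875) = 40/47, v(1.3125) = 80/101, v(1.75) = 20/27, v(2.1875) = 16/23, v(2.625) = 40/61, v(3.0625) = 80/129, v(3.5) = 10/17.
T_8 = (Δx/2)·[v(x_0) + 2v(x_1) + ... + 2v(x_{7}) + v(x_8)].
Sum ≈ 2.655.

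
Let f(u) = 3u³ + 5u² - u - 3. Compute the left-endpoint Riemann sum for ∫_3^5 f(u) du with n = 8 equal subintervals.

Δu = (5 − 3)/8 = 0.25.
Left endpoints: 3, 3.25, 3.5, 3.75, 4, 4.25, 4.5, 4.75.
f(3) = 120, f(3.25) = 149.546875, f(3.5) = 183.375, f(3.75) = 221.765625, f(4) = 265, f(4.25) = 313.359375, f(4.5) = 367.125, f(4.75) = 426.578125.
Sum = Δu · [f(3) + f(3.25) + f(3.5) + ...].
Sum = 511.6875.

511.6875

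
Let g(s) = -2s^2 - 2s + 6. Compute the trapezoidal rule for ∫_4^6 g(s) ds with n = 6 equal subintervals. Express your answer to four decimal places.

Δs = (6 − 4)/6 = 1/3.
g(4) = -34, g(13/3) = -362/9, g(14/3) = -422/9, g(5) = -54, g(16/3) = -554/9, g(17/3) = -626/9, g(6) = -78.
T_6 = (Δs/2)·[g(s_0) + 2g(s_1) + ... + 2g(s_{5}) + g(s_6)].
Sum ≈ -109.4074.

-109.4074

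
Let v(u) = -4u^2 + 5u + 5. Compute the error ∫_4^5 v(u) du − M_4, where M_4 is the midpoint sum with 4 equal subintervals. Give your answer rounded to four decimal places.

Exact integral: ∫_4^5 v(u) du ≈ -53.833333.
M_4 = -53.8125.
Error ≈ -53.833333 − (-53.8125) ≈ -0.0208.

-0.0208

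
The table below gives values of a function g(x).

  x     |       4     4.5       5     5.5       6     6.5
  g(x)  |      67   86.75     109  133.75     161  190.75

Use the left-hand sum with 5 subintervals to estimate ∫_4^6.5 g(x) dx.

Δx = 0.5.
Sum = 0.5·[67 + 86.75 + 109 + 133.75 + 161] = 278.75.

278.75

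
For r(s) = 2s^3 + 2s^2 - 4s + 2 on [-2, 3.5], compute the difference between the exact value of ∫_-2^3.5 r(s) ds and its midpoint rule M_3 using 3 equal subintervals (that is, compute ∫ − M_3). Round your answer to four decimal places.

10.0133

Exact integral: ∫_-2^3.5 r(s) ds ≈ 95.447917.
M_3 ≈ 85.434606.
Error ≈ 95.447917 − 85.434606 ≈ 10.0133.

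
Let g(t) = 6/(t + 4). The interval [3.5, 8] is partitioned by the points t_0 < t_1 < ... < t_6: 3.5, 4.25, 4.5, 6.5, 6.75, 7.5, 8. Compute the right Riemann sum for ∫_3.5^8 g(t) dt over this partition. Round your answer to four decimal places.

Subinterval widths: 0.75, 0.25, 2, 0.25, 0.75, 0.5.
Right endpoints: 4.25, 4.5, 6.5, 6.75, 7.5, 8.
g(4.25) = 8/11, g(4.5) = 12/17, g(6.5) = 4/7, g(6.75) = 24/43, g(7.5) = 12/23, g(8) = 0.5.
Sum = Σ Δt_i · g(t_i).
Sum ≈ 2.6456.

2.6456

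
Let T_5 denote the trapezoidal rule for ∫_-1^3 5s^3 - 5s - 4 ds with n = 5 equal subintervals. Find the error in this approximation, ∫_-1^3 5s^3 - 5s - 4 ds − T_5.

-6.4

Exact integral: ∫_-1^3 f(s) ds = 64.
T_5 = 70.4.
Error = 64 − 70.4 = -6.4.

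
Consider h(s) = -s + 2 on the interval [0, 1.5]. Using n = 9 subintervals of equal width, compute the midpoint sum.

1.875

Δs = (1.5 − 0)/9 = 1/6.
Midpoints: 1/12, 0.25, 5/12, 7/12, 0.75, 11/12, 13/12, 1.25, 17/12.
h(1/12) = 23/12, h(0.25) = 1.75, h(5/12) = 19/12, h(7/12) = 17/12, h(0.75) = 1.25, h(11/12) = 13/12, h(13/12) = 11/12, h(1.25) = 0.75, h(17/12) = 7/12.
Sum = Δs · [h(1/12) + h(0.25) + h(5/12) + ...].
Sum = 1.875.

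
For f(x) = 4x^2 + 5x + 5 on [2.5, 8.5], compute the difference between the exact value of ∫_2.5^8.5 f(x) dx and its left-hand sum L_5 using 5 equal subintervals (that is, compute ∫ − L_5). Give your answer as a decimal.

Exact integral: ∫_2.5^8.5 f(x) dx = 993.
L_5 = 822.36.
Error = 993 − 822.36 = 170.64.

170.64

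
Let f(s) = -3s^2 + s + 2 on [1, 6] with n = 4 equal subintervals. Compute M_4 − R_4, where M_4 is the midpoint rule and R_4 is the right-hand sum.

M_4 = -185.546875.
R_4 = -253.90625.
M_4 − R_4 = 68.359375.

68.359375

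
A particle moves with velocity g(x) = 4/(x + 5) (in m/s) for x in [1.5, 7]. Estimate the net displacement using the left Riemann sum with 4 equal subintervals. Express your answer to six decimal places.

2.656808

Δx = (7 − 1.5)/4 = 1.375.
Left endpoints: 1.5, 2.875, 4.25, 5.625.
g(1.5) = 8/13, g(2.875) = 32/63, g(4.25) = 16/37, g(5.625) = 32/85.
Sum = Δx · [g(1.5) + g(2.875) + g(4.25) + g(5.625)].
Sum ≈ 2.656808.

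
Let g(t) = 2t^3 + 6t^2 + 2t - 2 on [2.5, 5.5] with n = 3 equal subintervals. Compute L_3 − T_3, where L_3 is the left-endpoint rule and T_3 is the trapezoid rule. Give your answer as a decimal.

-225.75

L_3 = 546.75.
T_3 = 772.5.
L_3 − T_3 = -225.75.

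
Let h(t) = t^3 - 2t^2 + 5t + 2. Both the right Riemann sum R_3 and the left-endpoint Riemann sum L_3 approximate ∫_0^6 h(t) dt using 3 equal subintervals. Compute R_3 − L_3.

348

R_3 = 484.
L_3 = 136.
R_3 − L_3 = 348.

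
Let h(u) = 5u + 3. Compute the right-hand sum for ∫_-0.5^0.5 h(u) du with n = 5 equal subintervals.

Δu = (0.5 − (-0.5))/5 = 0.2.
Right endpoints: -0.3, -0.1, 0.1, 0.3, 0.5.
h(-0.3) = 1.5, h(-0.1) = 2.5, h(0.1) = 3.5, h(0.3) = 4.5, h(0.5) = 5.5.
Sum = Δu · [h(-0.3) + h(-0.1) + h(0.1) + h(0.3) + h(0.5)].
Sum = 3.5.

3.5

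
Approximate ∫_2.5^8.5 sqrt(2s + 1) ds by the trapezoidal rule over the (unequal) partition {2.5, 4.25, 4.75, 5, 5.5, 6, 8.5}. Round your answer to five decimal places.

20.51334

Subinterval widths: 1.75, 0.5, 0.25, 0.5, 0.5, 2.5.
f(2.5) ≈ 2.44949, f(4.25) ≈ 3.08221, f(4.75) ≈ 3.24037, f(5) ≈ 3.31662, f(5.5) ≈ 3.46410, f(6) ≈ 3.60555, f(8.5) ≈ 4.24264.
On each subinterval the trapezoid contributes (Δs_i/2)·[f(s_{i-1}) + f(s_i)].
Sum ≈ 20.51334.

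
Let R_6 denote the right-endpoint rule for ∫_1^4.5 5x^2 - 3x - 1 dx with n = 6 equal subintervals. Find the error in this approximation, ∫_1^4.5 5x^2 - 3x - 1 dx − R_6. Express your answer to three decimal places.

Exact integral: ∫_1^4.5 f(x) dx ≈ 117.83333.
R_6 ≈ 143.83623.
Error ≈ 117.83333 − 143.83623 ≈ -26.003.

-26.003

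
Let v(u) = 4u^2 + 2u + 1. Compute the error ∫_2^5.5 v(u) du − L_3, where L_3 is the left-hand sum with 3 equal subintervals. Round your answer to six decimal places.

62.157407

Exact integral: ∫_2^5.5 v(u) du ≈ 240.91666667.
L_3 ≈ 178.75925926.
Error ≈ 240.91666667 − 178.75925926 ≈ 62.157407.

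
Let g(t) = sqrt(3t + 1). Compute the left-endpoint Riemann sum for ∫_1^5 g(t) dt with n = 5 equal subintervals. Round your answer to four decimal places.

Δt = (5 − 1)/5 = 0.8.
Left endpoints: 1, 1.8, 2.6, 3.4, 4.2.
g(1) ≈ 2.0000, g(1.8) ≈ 2.5298, g(2.6) ≈ 2.9665, g(3.4) ≈ 3.3466, g(4.2) ≈ 3.6878.
Sum = Δt · [g(1) + g(1.8) + g(2.6) + g(3.4) + g(4.2)].
Sum ≈ 11.6246.

11.6246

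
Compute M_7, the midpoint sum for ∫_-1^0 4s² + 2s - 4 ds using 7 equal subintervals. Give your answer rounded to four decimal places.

Δs = (0 − (-1))/7 = 1/7.
Midpoints: -13/14, -11/14, -9/14, -0.5, -5/14, -3/14, -1/14.
f(-13/14) = -118/49, f(-11/14) = -152/49, f(-9/14) = -178/49, f(-0.5) = -4, f(-5/14) = -206/49, f(-3/14) = -208/49, f(-1/14) = -202/49.
Sum = Δs · [f(-13/14) + f(-11/14) + f(-9/14) + ...].
Sum ≈ -3.6735.

-3.6735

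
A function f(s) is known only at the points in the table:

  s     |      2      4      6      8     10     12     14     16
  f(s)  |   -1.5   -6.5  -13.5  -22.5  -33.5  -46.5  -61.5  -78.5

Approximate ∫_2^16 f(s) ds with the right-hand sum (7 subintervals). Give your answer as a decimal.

Δs = 2.
Sum = 2·[(-6.5) + (-13.5) + (-22.5) + (-33.5) + (-46.5) + (-61.5) + (-78.5)] = -525.

-525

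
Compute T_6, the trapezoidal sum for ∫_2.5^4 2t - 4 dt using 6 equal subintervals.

Δt = (4 − 2.5)/6 = 0.25.
f(2.5) = 1, f(2.75) = 1.5, f(3) = 2, f(3.25) = 2.5, f(3.5) = 3, f(3.75) = 3.5, f(4) = 4.
T_6 = (Δt/2)·[f(t_0) + 2f(t_1) + ... + 2f(t_{5}) + f(t_6)].
Sum = 3.75.

3.75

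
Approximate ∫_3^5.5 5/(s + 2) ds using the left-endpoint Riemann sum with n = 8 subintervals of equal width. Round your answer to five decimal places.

2.08031

Δs = (5.5 − 3)/8 = 0.3125.
Left endpoints: 3, 3.3125, 3.625, 3.9375, 4.25, 4.5625, 4.875, 5.1875.
f(3) = 1, f(3.3125) = 16/17, f(3.625) = 8/9, f(3.9375) = 16/19, f(4.25) = 0.8, f(4.5625) = 16/21, f(4.875) = 8/11, f(5.1875) = 16/23.
Sum = Δs · [f(3) + f(3.3125) + f(3.625) + ...].
Sum ≈ 2.08031.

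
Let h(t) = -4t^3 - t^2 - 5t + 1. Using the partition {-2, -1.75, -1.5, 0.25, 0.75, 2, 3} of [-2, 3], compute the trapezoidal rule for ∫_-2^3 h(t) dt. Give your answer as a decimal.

Subinterval widths: 0.25, 0.25, 1.75, 0.5, 1.25, 1.
h(-2) = 39, h(-1.75) = 28.125, h(-1.5) = 19.75, h(0.25) = -0.375, h(0.75) = -5, h(2) = -45, h(3) = -131.
On each subinterval the trapezoid contributes (Δt_i/2)·[h(t_{i-1}) + h(t_i)].
Sum = -89.265625.

-89.265625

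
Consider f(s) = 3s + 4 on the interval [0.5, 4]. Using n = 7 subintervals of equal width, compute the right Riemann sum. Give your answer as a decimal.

Δs = (4 − 0.5)/7 = 0.5.
Right endpoints: 1, 1.5, 2, 2.5, 3, 3.5, 4.
f(1) = 7, f(1.5) = 8.5, f(2) = 10, f(2.5) = 11.5, f(3) = 13, f(3.5) = 14.5, f(4) = 16.
Sum = Δs · [f(1) + f(1.5) + f(2) + ...].
Sum = 40.25.

40.25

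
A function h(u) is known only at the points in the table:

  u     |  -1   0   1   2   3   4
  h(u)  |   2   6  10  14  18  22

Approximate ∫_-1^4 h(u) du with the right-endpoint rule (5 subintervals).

70

Δu = 1.
Sum = 1·[6 + 10 + 14 + 18 + 22] = 70.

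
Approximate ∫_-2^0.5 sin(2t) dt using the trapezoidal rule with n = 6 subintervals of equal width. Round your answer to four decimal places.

Δt = (0.5 − (-2))/6 = 5/12.
f(-2) ≈ 0.7568, f(-19/12) ≈ 0.0251, f(-7/6) ≈ -0.7231, f(-0.75) ≈ -0.9975, f(-1/3) ≈ -0.6184, f(1/12) ≈ 0.1659, f(0.5) ≈ 0.8415.
T_6 = (Δt/2)·[f(t_0) + 2f(t_1) + ... + 2f(t_{5}) + f(t_6)].
Sum ≈ -0.5620.

-0.5620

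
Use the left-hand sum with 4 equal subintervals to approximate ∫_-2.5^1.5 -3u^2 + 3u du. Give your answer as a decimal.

-39

Δu = (1.5 − (-2.5))/4 = 1.
Left endpoints: -2.5, -1.5, -0.5, 0.5.
f(-2.5) = -26.25, f(-1.5) = -11.25, f(-0.5) = -2.25, f(0.5) = 0.75.
Sum = Δu · [f(-2.5) + f(-1.5) + f(-0.5) + f(0.5)].
Sum = -39.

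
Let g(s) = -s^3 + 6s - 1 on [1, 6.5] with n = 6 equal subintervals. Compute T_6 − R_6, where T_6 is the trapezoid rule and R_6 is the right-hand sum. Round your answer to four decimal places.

T_6 ≈ -336.430990.
R_6 ≈ -446.717448.
T_6 − R_6 ≈ 110.2865.

110.2865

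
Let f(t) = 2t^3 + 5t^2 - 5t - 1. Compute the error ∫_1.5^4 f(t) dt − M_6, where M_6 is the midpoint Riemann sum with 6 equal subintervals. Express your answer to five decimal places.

0.77763

Exact integral: ∫_1.5^4 f(t) dt ≈ 189.6354167.
M_6 ≈ 188.8577836.
Error ≈ 189.6354167 − 188.8577836 ≈ 0.77763.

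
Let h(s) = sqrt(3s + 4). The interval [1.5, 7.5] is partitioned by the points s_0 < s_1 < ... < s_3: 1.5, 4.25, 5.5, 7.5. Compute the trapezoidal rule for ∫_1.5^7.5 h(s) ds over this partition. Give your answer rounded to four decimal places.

Subinterval widths: 2.75, 1.25, 2.
h(1.5) ≈ 2.9155, h(4.25) ≈ 4.0927, h(5.5) ≈ 4.5277, h(7.5) ≈ 5.1478.
On each subinterval the trapezoid contributes (Δs_i/2)·[h(s_{i-1}) + h(s_i)].
Sum ≈ 24.6994.

24.6994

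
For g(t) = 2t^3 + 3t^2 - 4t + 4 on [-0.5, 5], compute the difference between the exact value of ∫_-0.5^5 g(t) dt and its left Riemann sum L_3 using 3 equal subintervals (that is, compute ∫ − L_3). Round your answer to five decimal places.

Exact integral: ∫_-0.5^5 g(t) dt = 410.09375.
L_3 ≈ 183.6388889.
Error ≈ 410.09375 − 183.6388889 ≈ 226.45486.

226.45486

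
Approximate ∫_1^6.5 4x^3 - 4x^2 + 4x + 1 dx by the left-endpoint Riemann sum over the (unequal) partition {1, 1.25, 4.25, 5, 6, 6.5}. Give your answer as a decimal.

1007.046875

Subinterval widths: 0.25, 3, 0.75, 1, 0.5.
Left endpoints: 1, 1.25, 4.25, 5, 6.
f(1) = 5, f(1.25) = 7.5625, f(4.25) = 252.8125, f(5) = 421, f(6) = 745.
Sum = Σ Δx_i · f(x_i).
Sum = 1007.046875.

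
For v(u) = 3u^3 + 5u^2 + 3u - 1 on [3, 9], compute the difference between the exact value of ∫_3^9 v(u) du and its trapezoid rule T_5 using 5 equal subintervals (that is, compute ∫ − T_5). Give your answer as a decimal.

-84.96

Exact integral: ∫_3^9 v(u) du = 6132.
T_5 = 6216.96.
Error = 6132 − 6216.96 = -84.96.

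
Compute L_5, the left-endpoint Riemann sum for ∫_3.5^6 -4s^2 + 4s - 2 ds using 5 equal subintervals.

-167.5

Δs = (6 − 3.5)/5 = 0.5.
Left endpoints: 3.5, 4, 4.5, 5, 5.5.
f(3.5) = -37, f(4) = -50, f(4.5) = -65, f(5) = -82, f(5.5) = -101.
Sum = Δs · [f(3.5) + f(4) + f(4.5) + f(5) + f(5.5)].
Sum = -167.5.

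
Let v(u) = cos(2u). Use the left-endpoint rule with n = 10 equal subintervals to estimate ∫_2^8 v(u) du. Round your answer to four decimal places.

0.2968

Δu = (8 − 2)/10 = 0.6.
Left endpoints: 2, 2.6, 3.2, 3.8, 4.4, 5, 5.6, 6.2, 6.8, 7.4.
v(2) ≈ -0.6536, v(2.6) ≈ 0.4685, v(3.2) ≈ 0.9932, v(3.8) ≈ 0.2513, v(4.4) ≈ -0.8111, v(5) ≈ -0.8391, v(5.6) ≈ 0.2030, v(6.2) ≈ 0.9862, v(6.8) ≈ 0.5117, v(7.4) ≈ -0.6154.
Sum = Δu · [v(2) + v(2.6) + v(3.2) + ...].
Sum ≈ 0.2968.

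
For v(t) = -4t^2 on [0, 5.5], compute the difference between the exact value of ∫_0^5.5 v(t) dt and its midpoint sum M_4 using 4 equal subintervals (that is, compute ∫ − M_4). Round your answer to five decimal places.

Exact integral: ∫_0^5.5 v(t) dt ≈ -221.8333333.
M_4 = -218.3671875.
Error ≈ -221.8333333 − (-218.3671875) ≈ -3.46615.

-3.46615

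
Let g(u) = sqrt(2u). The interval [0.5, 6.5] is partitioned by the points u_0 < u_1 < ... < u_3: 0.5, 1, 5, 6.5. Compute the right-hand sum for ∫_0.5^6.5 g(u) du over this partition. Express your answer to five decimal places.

Subinterval widths: 0.5, 4, 1.5.
Right endpoints: 1, 5, 6.5.
g(1) ≈ 1.41421, g(5) ≈ 3.16228, g(6.5) ≈ 3.60555.
Sum = Σ Δu_i · g(u_i).
Sum ≈ 18.76454.

18.76454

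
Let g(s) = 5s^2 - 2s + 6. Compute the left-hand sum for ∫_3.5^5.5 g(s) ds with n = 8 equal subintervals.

189.1875

Δs = (5.5 − 3.5)/8 = 0.25.
Left endpoints: 3.5, 3.75, 4, 4.25, 4.5, 4.75, 5, 5.25.
g(3.5) = 60.25, g(3.75) = 68.8125, g(4) = 78, g(4.25) = 87.8125, g(4.5) = 98.25, g(4.75) = 109.3125, g(5) = 121, g(5.25) = 133.3125.
Sum = Δs · [g(3.5) + g(3.75) + g(4) + ...].
Sum = 189.1875.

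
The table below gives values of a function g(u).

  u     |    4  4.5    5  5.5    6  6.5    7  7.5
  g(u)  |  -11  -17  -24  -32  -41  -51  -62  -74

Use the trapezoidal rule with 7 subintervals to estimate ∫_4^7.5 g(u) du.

-134.75

Δu = 0.5.
T_7 = (0.5/2)·[(-11) + 2·(-17) + 2·(-24) + 2·(-32) + 2·(-41) + 2·(-51) + 2·(-62) + (-74)] = -134.75.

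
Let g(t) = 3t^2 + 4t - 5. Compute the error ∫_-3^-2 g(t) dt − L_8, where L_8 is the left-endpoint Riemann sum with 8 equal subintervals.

Exact integral: ∫_-3^-2 g(t) dt = 4.
L_8 = 4.6953125.
Error = 4 − 4.6953125 = -0.6953125.

-0.6953125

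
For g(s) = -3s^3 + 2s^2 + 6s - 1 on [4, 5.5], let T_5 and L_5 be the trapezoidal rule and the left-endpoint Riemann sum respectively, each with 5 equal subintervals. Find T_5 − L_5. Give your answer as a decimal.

T_5 = -385.71375.
L_5 = -345.27.
T_5 − L_5 = -40.44375.

-40.44375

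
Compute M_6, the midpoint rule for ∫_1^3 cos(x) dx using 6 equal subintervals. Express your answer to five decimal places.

Δx = (3 − 1)/6 = 1/3.
Midpoints: 7/6, 1.5, 11/6, 13/6, 2.5, 17/6.
f(7/6) ≈ 0.39322, f(1.5) ≈ 0.07074, f(11/6) ≈ -0.25953, f(13/6) ≈ -0.56123, f(2.5) ≈ -0.80114, f(17/6) ≈ -0.95286.
Sum = Δx · [f(7/6) + f(1.5) + f(11/6) + ...].
Sum ≈ -0.70360.

-0.70360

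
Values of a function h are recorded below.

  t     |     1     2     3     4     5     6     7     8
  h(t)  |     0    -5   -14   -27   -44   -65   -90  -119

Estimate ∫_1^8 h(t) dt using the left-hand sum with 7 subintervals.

-245

Δt = 1.
Sum = 1·[0 + (-5) + (-14) + (-27) + (-44) + (-65) + (-90)] = -245.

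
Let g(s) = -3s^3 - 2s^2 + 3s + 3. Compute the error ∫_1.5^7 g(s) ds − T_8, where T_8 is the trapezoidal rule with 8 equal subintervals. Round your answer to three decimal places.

17.439

Exact integral: ∫_1.5^7 g(s) ds ≈ -1936.74479.
T_8 ≈ -1954.18384.
Error ≈ -1936.74479 − (-1954.18384) ≈ 17.439.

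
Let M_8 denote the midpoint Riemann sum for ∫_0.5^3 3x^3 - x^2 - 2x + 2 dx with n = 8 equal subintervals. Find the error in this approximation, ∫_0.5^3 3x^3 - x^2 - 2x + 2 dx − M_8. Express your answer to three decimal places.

Exact integral: ∫_0.5^3 f(x) dx ≈ 47.99479.
M_8 ≈ 47.69470.
Error ≈ 47.99479 − 47.69470 ≈ 0.300.

0.300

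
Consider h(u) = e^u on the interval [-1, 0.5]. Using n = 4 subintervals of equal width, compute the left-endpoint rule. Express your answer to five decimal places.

1.05566

Δu = (0.5 − (-1))/4 = 0.375.
Left endpoints: -1, -0.625, -0.25, 0.125.
h(-1) ≈ 0.36788, h(-0.625) ≈ 0.53526, h(-0.25) ≈ 0.77880, h(0.125) ≈ 1.13315.
Sum = Δu · [h(-1) + h(-0.625) + h(-0.25) + h(0.125)].
Sum ≈ 1.05566.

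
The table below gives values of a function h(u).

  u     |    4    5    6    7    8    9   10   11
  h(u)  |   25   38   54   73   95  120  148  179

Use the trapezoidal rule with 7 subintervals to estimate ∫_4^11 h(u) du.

Δu = 1.
T_7 = (1/2)·[25 + 2·38 + 2·54 + 2·73 + 2·95 + 2·120 + 2·148 + 179] = 630.

630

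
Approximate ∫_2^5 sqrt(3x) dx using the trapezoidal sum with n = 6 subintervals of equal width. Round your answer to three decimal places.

Δx = (5 − 2)/6 = 0.5.
f(2) ≈ 2.449, f(2.5) ≈ 2.739, f(3) ≈ 3.000, f(3.5) ≈ 3.240, f(4) ≈ 3.464, f(4.5) ≈ 3.674, f(5) ≈ 3.873.
T_6 = (Δx/2)·[f(x_0) + 2f(x_1) + ... + 2f(x_{5}) + f(x_6)].
Sum ≈ 9.639.

9.639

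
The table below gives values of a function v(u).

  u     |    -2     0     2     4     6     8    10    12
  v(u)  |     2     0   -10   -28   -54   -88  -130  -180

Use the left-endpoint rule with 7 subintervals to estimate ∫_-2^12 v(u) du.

Δu = 2.
Sum = 2·[2 + 0 + (-10) + (-28) + (-54) + (-88) + (-130)] = -616.

-616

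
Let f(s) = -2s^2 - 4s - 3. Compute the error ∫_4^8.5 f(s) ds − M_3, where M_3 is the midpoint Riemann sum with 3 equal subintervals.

-1.6875

Exact integral: ∫_4^8.5 f(s) ds = -492.75.
M_3 = -491.0625.
Error = -492.75 − (-491.0625) = -1.6875.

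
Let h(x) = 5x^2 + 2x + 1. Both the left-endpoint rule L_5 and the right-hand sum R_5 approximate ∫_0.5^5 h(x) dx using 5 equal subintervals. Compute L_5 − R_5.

L_5 = 180.675.
R_5 = 300.15.
L_5 − R_5 = -119.475.

-119.475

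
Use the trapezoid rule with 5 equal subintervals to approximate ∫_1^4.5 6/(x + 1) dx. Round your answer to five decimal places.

Δx = (4.5 − 1)/5 = 0.7.
f(1) = 3, f(1.7) = 20/9, f(2.4) = 30/17, f(3.1) = 60/41, f(3.8) = 1.25, f(4.5) = 12/11.
T_5 = (Δx/2)·[f(x_0) + 2f(x_1) + ... + 2f(x_{4}) + f(x_5)].
Sum ≈ 6.12206.

6.12206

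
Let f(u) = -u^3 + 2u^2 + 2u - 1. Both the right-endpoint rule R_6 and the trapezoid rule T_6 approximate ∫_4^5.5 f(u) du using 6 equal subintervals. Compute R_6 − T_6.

-8.859375

R_6 = -92.81640625.
T_6 = -83.95703125.
R_6 − T_6 = -8.859375.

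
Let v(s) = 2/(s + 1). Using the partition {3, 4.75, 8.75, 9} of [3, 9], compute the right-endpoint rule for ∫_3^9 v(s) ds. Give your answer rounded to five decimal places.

Subinterval widths: 1.75, 4, 0.25.
Right endpoints: 4.75, 8.75, 9.
v(4.75) = 8/23, v(8.75) = 8/39, v(9) = 0.2.
Sum = Σ Δs_i · v(s_i).
Sum ≈ 1.47921.

1.47921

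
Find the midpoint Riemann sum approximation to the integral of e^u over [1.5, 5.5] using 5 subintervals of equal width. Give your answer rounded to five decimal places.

Δu = (5.5 − 1.5)/5 = 0.8.
Midpoints: 1.9, 2.7, 3.5, 4.3, 5.1.
f(1.9) ≈ 6.68589, f(2.7) ≈ 14.87973, f(3.5) ≈ 33.11545, f(4.3) ≈ 73.69979, f(5.1) ≈ 164.02191.
Sum = Δu · [f(1.9) + f(2.7) + f(3.5) + f(4.3) + f(5.1)].
Sum ≈ 233.92222.

233.92222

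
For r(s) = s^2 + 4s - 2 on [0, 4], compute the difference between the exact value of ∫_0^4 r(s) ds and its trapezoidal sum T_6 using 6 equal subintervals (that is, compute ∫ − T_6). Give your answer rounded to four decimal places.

-0.2963

Exact integral: ∫_0^4 r(s) ds ≈ 45.333333.
T_6 ≈ 45.629630.
Error ≈ 45.333333 − 45.629630 ≈ -0.2963.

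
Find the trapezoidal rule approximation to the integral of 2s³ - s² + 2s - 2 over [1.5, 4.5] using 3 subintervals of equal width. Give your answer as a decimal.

Δs = (4.5 − 1.5)/3 = 1.
f(1.5) = 5.5, f(2.5) = 28, f(3.5) = 78.5, f(4.5) = 169.
T_3 = (Δs/2)·[f(s_0) + 2f(s_1) + 2f(s_2) + f(s_3)].
Sum = 193.75.

193.75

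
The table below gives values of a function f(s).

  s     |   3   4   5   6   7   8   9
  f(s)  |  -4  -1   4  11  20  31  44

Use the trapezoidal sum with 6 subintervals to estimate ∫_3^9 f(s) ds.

85

Δs = 1.
T_6 = (1/2)·[(-4) + 2·(-1) + 2·4 + 2·11 + 2·20 + 2·31 + 44] = 85.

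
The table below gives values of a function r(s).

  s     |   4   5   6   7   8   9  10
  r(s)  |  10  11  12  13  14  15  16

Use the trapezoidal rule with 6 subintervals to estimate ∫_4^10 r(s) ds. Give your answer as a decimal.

78

Δs = 1.
T_6 = (1/2)·[10 + 2·11 + 2·12 + 2·13 + 2·14 + 2·15 + 16] = 78.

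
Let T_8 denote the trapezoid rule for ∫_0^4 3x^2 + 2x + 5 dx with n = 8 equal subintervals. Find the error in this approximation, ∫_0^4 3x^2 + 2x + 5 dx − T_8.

-0.5

Exact integral: ∫_0^4 f(x) dx = 100.
T_8 = 100.5.
Error = 100 − 100.5 = -0.5.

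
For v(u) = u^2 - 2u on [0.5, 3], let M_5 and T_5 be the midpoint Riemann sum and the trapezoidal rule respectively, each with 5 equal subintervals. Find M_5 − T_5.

M_5 = 0.15625.
T_5 = 0.3125.
M_5 − T_5 = -0.15625.

-0.15625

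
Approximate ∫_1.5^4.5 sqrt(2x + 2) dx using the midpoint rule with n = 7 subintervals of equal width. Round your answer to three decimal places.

8.435

Δx = (4.5 − 1.5)/7 = 3/7.
Midpoints: 12/7, 15/7, 18/7, 3, 24/7, 27/7, 30/7.
f(12/7) ≈ 2.330, f(15/7) ≈ 2.507, f(18/7) ≈ 2.673, f(3) ≈ 2.828, f(24/7) ≈ 2.976, f(27/7) ≈ 3.117, f(30/7) ≈ 3.251.
Sum = Δx · [f(12/7) + f(15/7) + f(18/7) + ...].
Sum ≈ 8.435.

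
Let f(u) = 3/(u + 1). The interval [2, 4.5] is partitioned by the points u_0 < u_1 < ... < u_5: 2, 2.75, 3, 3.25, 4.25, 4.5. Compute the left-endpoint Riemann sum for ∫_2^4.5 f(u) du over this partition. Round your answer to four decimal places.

Subinterval widths: 0.75, 0.25, 0.25, 1, 0.25.
Left endpoints: 2, 2.75, 3, 3.25, 4.25.
f(2) = 1, f(2.75) = 0.8, f(3) = 0.75, f(3.25) = 12/17, f(4.25) = 4/7.
Sum = Σ Δu_i · f(u_i).
Sum ≈ 1.9862.

1.9862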